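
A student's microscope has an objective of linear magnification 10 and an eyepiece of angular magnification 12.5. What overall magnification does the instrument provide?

125

The overall magnification of a compound microscope is the product of the objective and eyepiece magnifications:
M = M_obj x M_eye = 10 x 12.5 = 125.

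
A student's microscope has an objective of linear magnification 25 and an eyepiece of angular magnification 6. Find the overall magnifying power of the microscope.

150

The overall magnification of a compound microscope is the product of the objective and eyepiece magnifications:
M = M_obj x M_eye = 25 x 6 = 150.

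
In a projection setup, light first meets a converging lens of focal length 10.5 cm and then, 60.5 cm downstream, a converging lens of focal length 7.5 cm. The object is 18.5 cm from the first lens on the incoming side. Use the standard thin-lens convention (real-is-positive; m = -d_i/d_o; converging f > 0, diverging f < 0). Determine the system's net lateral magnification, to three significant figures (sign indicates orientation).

0.343

Applying the thin-lens equation to the first lens, 1/10.5 = 1/18.5 + 1/d_i1, which gives d_i1 = 24.281 cm.
Its lateral magnification is m_1 = -d_i1/d_o1 = -(24.281)/18.5 = -1.3125.
That image sits 36.219 cm in front of the second lens, so d_o2 = 36.219 cm.
Applying the thin-lens equation again with f_2 = 7.5 cm and d_o2 = 36.219 cm gives d_i2 = 9.459 cm.
m_2 = -(9.459)/(36.219) = -0.2612.
Overall magnification: m = m_1 m_2 = 0.3428.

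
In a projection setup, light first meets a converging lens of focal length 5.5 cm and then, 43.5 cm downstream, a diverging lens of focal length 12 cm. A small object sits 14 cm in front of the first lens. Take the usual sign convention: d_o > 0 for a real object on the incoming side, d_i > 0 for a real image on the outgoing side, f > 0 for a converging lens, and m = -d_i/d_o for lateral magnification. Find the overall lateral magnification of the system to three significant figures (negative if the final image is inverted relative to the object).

Lens 1: 1/d_i1 = 1/f_1 - 1/d_o1 = 1/5.5 - 1/14 = 0.11039 cm^-1, so d_i1 = 9.059 cm.
m_1 = -(9.059)/14 = -0.6471.
The intermediate image is 9.059 cm to the right of lens 1, so d_o2 = L - d_i1 = 43.5 - 9.059 = 34.441 cm.
Lens 2: 1/d_i2 = 1/f_2 - 1/d_o2 = 1/(-12) - 1/(34.441) = -0.11237 cm^-1, so d_i2 = -8.899 cm.
m_2 = -(-8.899)/(34.441) = 0.2584.
Overall magnification: m = m_1 m_2 = -0.1672.

-0.167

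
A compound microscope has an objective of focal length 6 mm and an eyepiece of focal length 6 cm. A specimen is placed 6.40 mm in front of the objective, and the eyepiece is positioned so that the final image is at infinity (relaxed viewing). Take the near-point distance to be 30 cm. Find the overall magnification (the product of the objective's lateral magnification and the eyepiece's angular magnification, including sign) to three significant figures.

-75.0

Convert to cm: f_obj = 6 mm = 0.6 cm; d_o = 6.40 mm = 0.64 cm.
Objective: 1/d_i = 1/f_obj - 1/d_o = 1/0.6 - 1/0.64 = 0.10417 cm^-1, so d_i = 9.600 cm.
m_obj = -d_i/d_o = -9.600/0.64 = -15.000.
Eyepiece angular magnification (image at infinity): M_eye = D/f_e = 30/6 = 5.000.
Overall M = m_obj x M_eye = (-15.000)(5.000) = -75.00.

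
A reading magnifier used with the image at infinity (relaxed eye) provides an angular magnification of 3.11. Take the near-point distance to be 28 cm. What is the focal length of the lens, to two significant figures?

For the image at infinity, M = D/f.
f = D/M = 28/3.11 = 9.003 cm.

9.0 cm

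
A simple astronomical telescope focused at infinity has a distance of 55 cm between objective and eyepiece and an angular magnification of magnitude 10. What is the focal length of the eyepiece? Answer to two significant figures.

5.0 cm

In normal adjustment the tube length equals f_obj + f_eye and |M| = f_obj/f_eye.
So f_obj = 10 f_eye and 10 f_eye + f_eye = 55 cm, giving f_eye = 55/11 = 5.000 cm and f_obj = 50.000 cm.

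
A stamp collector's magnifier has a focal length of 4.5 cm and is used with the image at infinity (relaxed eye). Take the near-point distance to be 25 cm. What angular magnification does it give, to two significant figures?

M = D/f = 25/4.5 = 5.556.

5.6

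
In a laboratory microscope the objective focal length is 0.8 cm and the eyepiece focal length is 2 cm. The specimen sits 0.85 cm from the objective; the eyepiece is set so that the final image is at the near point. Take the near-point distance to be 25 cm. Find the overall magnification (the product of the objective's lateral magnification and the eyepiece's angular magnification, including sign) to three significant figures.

Objective: 1/d_i = 1/f_obj - 1/d_o = 1/0.8 - 1/0.85 = 0.07353 cm^-1, so d_i = 13.600 cm.
m_obj = -d_i/d_o = -13.600/0.85 = -16.000.
Eyepiece angular magnification (image at near point): M_eye = 1 + D/f_e = 1 + 25/2 = 13.500.
Overall M = m_obj x M_eye = (-16.000)(13.500) = -216.00.

-216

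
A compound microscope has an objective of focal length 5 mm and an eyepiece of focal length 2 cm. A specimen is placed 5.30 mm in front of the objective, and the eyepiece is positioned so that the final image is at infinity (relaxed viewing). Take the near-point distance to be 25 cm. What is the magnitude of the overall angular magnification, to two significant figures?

Convert to cm: f_obj = 5 mm = 0.5 cm; d_o = 5.30 mm = 0.53 cm.
Objective: 1/d_i = 1/f_obj - 1/d_o = 1/0.5 - 1/0.53 = 0.11321 cm^-1, so d_i = 8.833 cm.
m_obj = -d_i/d_o = -8.833/0.53 = -16.667.
Eyepiece angular magnification (image at infinity): M_eye = D/f_e = 25/2 = 12.500.
Overall M = m_obj x M_eye = (-16.667)(12.500) = -208.33.
|M| = 208.33.

210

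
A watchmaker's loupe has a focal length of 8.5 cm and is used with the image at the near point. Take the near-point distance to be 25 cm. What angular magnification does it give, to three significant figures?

M = 1 + D/f = 1 + 25/8.5 = 3.941.

3.94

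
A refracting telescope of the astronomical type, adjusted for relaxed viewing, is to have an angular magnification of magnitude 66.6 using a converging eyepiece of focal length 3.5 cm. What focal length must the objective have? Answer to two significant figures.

230 cm

|M| = f_obj/|f_eye|, so f_obj = |M| x |f_eye| = 66.6 x 3.5 = 233.100 cm.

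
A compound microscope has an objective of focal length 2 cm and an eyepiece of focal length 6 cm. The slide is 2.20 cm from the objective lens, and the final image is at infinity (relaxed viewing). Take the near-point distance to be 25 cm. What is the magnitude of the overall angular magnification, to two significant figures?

Objective: 1/d_i = 1/f_obj - 1/d_o = 1/2 - 1/2.20 = 0.04545 cm^-1, so d_i = 22.000 cm.
m_obj = -d_i/d_o = -22.000/2.20 = -10.000.
Eyepiece angular magnification (image at infinity): M_eye = D/f_e = 25/6 = 4.167.
Overall M = m_obj x M_eye = (-10.000)(4.167) = -41.67.
|M| = 41.67.

42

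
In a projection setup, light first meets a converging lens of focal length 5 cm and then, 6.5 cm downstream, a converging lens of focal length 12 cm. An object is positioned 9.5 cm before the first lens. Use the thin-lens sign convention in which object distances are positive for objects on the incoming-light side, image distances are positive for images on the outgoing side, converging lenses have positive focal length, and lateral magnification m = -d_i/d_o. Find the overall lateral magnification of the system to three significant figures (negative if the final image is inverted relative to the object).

-0.830

Lens 1: 1/d_i1 = 1/f_1 - 1/d_o1 = 1/5 - 1/9.5 = 0.09474 cm^-1, so d_i1 = 10.556 cm.
m_1 = -(10.556)/9.5 = -1.1111.
Since 10.556 cm > 6.5 cm, the first image lies past the second lens and serves as a virtual object: d_o2 = L - d_i1 = -4.056 cm.
Lens 2: 1/d_i2 = 1/f_2 - 1/d_o2 = 1/12 - 1/(-4.056) = 0.32991 cm^-1, so d_i2 = 3.031 cm.
m_2 = -(3.031)/(-4.056) = 0.7474.
Overall magnification: m = m_1 m_2 = -0.8304.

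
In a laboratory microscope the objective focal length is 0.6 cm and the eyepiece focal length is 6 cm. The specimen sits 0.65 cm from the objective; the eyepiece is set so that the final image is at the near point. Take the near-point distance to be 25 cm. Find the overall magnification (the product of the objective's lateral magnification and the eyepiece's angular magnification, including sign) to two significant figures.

-62

Objective: 1/d_i = 1/f_obj - 1/d_o = 1/0.6 - 1/0.65 = 0.12821 cm^-1, so d_i = 7.800 cm.
m_obj = -d_i/d_o = -7.800/0.65 = -12.000.
Eyepiece angular magnification (image at near point): M_eye = 1 + D/f_e = 1 + 25/6 = 5.167.
Overall M = m_obj x M_eye = (-12.000)(5.167) = -62.00.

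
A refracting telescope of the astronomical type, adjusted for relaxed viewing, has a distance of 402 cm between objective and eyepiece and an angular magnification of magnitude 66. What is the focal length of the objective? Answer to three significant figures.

In normal adjustment the tube length equals f_obj + f_eye and |M| = f_obj/f_eye.
So f_obj = 66 f_eye and 66 f_eye + f_eye = 402 cm, giving f_eye = 402/67 = 6.000 cm and f_obj = 396.000 cm.

396 cm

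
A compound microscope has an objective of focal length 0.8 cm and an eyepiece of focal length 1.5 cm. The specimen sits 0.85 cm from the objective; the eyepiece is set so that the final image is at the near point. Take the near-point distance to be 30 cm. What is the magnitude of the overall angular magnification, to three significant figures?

Objective: 1/d_i = 1/f_obj - 1/d_o = 1/0.8 - 1/0.85 = 0.07353 cm^-1, so d_i = 13.600 cm.
m_obj = -d_i/d_o = -13.600/0.85 = -16.000.
Eyepiece angular magnification (image at near point): M_eye = 1 + D/f_e = 1 + 30/1.5 = 21.000.
Overall M = m_obj x M_eye = (-16.000)(21.000) = -336.00.
|M| = 336.00.

336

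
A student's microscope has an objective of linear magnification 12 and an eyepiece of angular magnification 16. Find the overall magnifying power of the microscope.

The overall magnification of a compound microscope is the product of the objective and eyepiece magnifications:
M = M_obj x M_eye = 12 x 16 = 192.

192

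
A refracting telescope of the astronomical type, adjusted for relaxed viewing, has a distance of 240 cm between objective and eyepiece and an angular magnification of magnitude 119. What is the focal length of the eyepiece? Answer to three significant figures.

2.00 cm

In normal adjustment the tube length equals f_obj + f_eye and |M| = f_obj/f_eye.
So f_obj = 119 f_eye and 119 f_eye + f_eye = 240 cm, giving f_eye = 240/120 = 2.000 cm and f_obj = 238.000 cm.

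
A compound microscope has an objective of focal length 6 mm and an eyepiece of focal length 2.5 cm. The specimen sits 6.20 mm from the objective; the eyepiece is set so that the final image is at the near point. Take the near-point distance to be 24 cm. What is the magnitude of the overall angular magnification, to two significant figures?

Convert to cm: f_obj = 6 mm = 0.6 cm; d_o = 6.20 mm = 0.62 cm.
Objective: 1/d_i = 1/f_obj - 1/d_o = 1/0.6 - 1/0.62 = 0.05376 cm^-1, so d_i = 18.600 cm.
m_obj = -d_i/d_o = -18.600/0.62 = -30.000.
Eyepiece angular magnification (image at near point): M_eye = 1 + D/f_e = 1 + 24/2.5 = 10.600.
Overall M = m_obj x M_eye = (-30.000)(10.600) = -318.00.
|M| = 318.00.

320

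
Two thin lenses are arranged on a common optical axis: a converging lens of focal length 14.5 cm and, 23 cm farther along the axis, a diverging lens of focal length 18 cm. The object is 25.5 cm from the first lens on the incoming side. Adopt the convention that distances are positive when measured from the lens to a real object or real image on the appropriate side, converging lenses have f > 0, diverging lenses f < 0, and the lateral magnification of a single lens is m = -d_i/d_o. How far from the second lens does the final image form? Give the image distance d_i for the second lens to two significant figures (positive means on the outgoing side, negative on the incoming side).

26 cm

First lens: d_i1 = 1/(1/14.5 - 1/25.5) = 33.614 cm.
Since 33.614 cm > 23 cm, the first image lies past the second lens and serves as a virtual object: d_o2 = L - d_i1 = -10.614 cm.
Second lens: d_i2 = 1/(1/(-18) - 1/(-10.614)) = 25.865 cm.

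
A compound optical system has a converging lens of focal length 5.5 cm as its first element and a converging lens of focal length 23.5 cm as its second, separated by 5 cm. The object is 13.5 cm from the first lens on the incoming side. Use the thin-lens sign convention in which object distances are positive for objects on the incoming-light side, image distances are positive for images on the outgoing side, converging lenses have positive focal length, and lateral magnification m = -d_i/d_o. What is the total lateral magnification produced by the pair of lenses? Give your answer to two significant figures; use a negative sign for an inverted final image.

-0.58

Lens 1: 1/d_i1 = 1/f_1 - 1/d_o1 = 1/5.5 - 1/13.5 = 0.10774 cm^-1, so d_i1 = 9.281 cm.
m_1 = -(9.281)/13.5 = -0.6875.
Since 9.281 cm > 5 cm, the first image lies past the second lens and serves as a virtual object: d_o2 = L - d_i1 = -4.281 cm.
Lens 2: 1/d_i2 = 1/f_2 - 1/d_o2 = 1/23.5 - 1/(-4.281) = 0.27613 cm^-1, so d_i2 = 3.621 cm.
m_2 = -(3.621)/(-4.281) = 0.8459.
Overall magnification: m = m_1 m_2 = -0.5816.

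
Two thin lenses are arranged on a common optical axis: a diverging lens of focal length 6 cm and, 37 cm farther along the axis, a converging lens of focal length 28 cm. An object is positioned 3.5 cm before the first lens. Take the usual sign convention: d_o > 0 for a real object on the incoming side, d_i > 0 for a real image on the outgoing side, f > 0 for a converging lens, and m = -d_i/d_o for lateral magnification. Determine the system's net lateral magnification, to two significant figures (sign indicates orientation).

-1.6

First lens: d_i1 = 1/(1/(-6) - 1/3.5) = -2.211 cm.
m_1 = -(-2.211)/3.5 = 0.6316.
With d_i1 < 0 the first image is virtual and lies on the object side; the object distance for lens 2 is d_o2 = 37 - (-2.211) = 39.211 cm.
Second lens: d_i2 = 1/(1/28 - 1/(39.211)) = 97.934 cm.
m_2 = -(97.934)/(39.211) = -2.4977.
Total m = m_1 x m_2 = (0.6316)(-2.4977) = -1.5775.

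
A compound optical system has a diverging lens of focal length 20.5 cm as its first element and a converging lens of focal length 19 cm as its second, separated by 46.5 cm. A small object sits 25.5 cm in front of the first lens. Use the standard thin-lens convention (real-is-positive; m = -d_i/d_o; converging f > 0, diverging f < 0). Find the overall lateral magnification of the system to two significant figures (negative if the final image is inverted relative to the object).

-0.22

Lens 1: 1/d_i1 = 1/f_1 - 1/d_o1 = 1/(-20.5) - 1/25.5 = -0.08800 cm^-1, so d_i1 = -11.364 cm.
m_1 = -(-11.364)/25.5 = 0.4457.
The intermediate image is virtual, 11.364 cm to the left of lens 1, so d_o2 = L - d_i1 = 46.5 - (-11.364) = 57.864 cm.
Lens 2: 1/d_i2 = 1/f_2 - 1/d_o2 = 1/19 - 1/(57.864) = 0.03535 cm^-1, so d_i2 = 28.289 cm.
m_2 = -(28.289)/(57.864) = -0.4889.
The system's lateral magnification is m_1 m_2 = (0.4457)(-0.4889) = -0.2179.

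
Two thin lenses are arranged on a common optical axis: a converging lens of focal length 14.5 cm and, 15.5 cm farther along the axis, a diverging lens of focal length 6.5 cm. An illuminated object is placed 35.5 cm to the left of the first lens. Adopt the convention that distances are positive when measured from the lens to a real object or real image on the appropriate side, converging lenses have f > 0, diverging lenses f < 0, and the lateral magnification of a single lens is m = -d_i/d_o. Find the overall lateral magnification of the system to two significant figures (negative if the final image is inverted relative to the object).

First lens: d_i1 = 1/(1/14.5 - 1/35.5) = 24.512 cm.
m_1 = -(24.512)/35.5 = -0.6905.
Since 24.512 cm > 15.5 cm, the first image lies past the second lens and serves as a virtual object: d_o2 = L - d_i1 = -9.012 cm.
Second lens: d_i2 = 1/(1/(-6.5) - 1/(-9.012)) = -23.320 cm.
m_2 = -(-23.320)/(-9.012) = -2.5877.
The system's lateral magnification is m_1 m_2 = (-0.6905)(-2.5877) = 1.7867.

1.8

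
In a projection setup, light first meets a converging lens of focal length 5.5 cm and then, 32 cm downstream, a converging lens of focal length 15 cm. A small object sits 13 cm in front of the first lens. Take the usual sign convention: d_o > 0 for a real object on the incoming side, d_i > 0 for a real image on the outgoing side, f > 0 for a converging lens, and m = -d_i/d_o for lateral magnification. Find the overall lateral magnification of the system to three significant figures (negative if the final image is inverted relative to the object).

Lens 1: 1/d_i1 = 1/f_1 - 1/d_o1 = 1/5.5 - 1/13 = 0.10490 cm^-1, so d_i1 = 9.533 cm.
m_1 = -(9.533)/13 = -0.7333.
The intermediate image is 9.533 cm to the right of lens 1, so d_o2 = L - d_i1 = 32 - 9.533 = 22.467 cm.
Lens 2: 1/d_i2 = 1/f_2 - 1/d_o2 = 1/15 - 1/(22.467) = 0.02216 cm^-1, so d_i2 = 45.134 cm.
m_2 = -(45.134)/(22.467) = -2.0089.
Total m = m_1 x m_2 = (-0.7333)(-2.0089) = 1.4732.

1.47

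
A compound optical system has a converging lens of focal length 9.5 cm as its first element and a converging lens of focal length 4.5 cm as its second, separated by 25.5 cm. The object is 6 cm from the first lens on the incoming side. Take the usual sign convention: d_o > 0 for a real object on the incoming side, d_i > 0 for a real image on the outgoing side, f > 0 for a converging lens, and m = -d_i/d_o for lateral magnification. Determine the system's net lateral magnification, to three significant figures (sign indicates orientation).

-0.328

Applying the thin-lens equation to the first lens, 1/9.5 = 1/6 + 1/d_i1, which gives d_i1 = -16.286 cm.
Its lateral magnification is m_1 = -d_i1/d_o1 = -(-16.286)/6 = 2.7143.
The intermediate image is virtual, 16.286 cm to the left of lens 1, so d_o2 = L - d_i1 = 25.5 - (-16.286) = 41.786 cm.
Applying the thin-lens equation again with f_2 = 4.5 cm and d_o2 = 41.786 cm gives d_i2 = 5.043 cm.
m_2 = -(5.043)/(41.786) = -0.1207.
Overall magnification: m = m_1 m_2 = -0.3276.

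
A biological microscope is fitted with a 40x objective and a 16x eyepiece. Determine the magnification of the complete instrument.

640

The overall magnification of a compound microscope is the product of the objective and eyepiece magnifications:
M = M_obj x M_eye = 40 x 16 = 640.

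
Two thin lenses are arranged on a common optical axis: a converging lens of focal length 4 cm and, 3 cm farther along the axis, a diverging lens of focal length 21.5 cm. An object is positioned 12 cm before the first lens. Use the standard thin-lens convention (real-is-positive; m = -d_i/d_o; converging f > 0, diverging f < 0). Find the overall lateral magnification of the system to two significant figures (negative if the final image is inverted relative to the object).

-0.58

Lens 1: 1/d_i1 = 1/f_1 - 1/d_o1 = 1/4 - 1/12 = 0.16667 cm^-1, so d_i1 = 6.000 cm.
m_1 = -(6.000)/12 = -0.5000.
This image would form 6.000 cm past lens 1, i.e. 3.000 cm beyond lens 2, so it is a virtual object for lens 2: d_o2 = 3 - 6.000 = -3.000 cm.
Lens 2: 1/d_i2 = 1/f_2 - 1/d_o2 = 1/(-21.5) - 1/(-3.000) = 0.28682 cm^-1, so d_i2 = 3.486 cm.
m_2 = -(3.486)/(-3.000) = 1.1622.
Total m = m_1 x m_2 = (-0.5000)(1.1622) = -0.5811.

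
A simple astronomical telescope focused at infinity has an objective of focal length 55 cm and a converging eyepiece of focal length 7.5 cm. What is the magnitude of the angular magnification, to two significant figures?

|M| = f_obj/|f_eye| = 55/7.5 = 7.333.

7.3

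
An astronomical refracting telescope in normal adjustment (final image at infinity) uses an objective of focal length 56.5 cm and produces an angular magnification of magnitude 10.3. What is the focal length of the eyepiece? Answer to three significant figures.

5.49 cm

|M| = f_obj/f_eye, so f_eye = f_obj/|M| = 56.5/10.3 = 5.485 cm.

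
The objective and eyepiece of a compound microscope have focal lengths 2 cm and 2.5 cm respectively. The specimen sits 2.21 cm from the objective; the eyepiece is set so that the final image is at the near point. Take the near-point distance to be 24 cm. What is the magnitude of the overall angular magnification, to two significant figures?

100

Objective: 1/d_i = 1/f_obj - 1/d_o = 1/2 - 1/2.21 = 0.04751 cm^-1, so d_i = 21.048 cm.
m_obj = -d_i/d_o = -21.048/2.21 = -9.524.
Eyepiece angular magnification (image at near point): M_eye = 1 + D/f_e = 1 + 24/2.5 = 10.600.
Overall M = m_obj x M_eye = (-9.524)(10.600) = -100.95.
|M| = 100.95.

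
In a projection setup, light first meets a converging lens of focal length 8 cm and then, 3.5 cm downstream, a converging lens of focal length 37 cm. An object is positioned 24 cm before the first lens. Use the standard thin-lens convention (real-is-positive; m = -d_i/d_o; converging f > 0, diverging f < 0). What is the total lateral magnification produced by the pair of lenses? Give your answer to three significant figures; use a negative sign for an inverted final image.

Applying the thin-lens equation to the first lens, 1/8 = 1/24 + 1/d_i1, which gives d_i1 = 12.000 cm.
Its lateral magnification is m_1 = -d_i1/d_o1 = -(12.000)/24 = -0.5000.
This image would form 12.000 cm past lens 1, i.e. 8.500 cm beyond lens 2, so it is a virtual object for lens 2: d_o2 = 3.5 - 12.000 = -8.500 cm.
Applying the thin-lens equation again with f_2 = 37 cm and d_o2 = -8.500 cm gives d_i2 = 6.912 cm.
m_2 = -(6.912)/(-8.500) = 0.8132.
Overall magnification: m = m_1 m_2 = -0.4066.

-0.407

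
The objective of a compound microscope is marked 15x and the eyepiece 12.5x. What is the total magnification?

187.5

The overall magnification of a compound microscope is the product of the objective and eyepiece magnifications:
M = M_obj x M_eye = 15 x 12.5 = 187.5.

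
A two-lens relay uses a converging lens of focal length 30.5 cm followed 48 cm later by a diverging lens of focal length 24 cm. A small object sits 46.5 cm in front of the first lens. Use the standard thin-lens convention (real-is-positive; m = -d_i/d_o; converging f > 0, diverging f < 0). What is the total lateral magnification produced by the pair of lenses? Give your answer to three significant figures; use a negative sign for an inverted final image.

2.75

Lens 1: 1/d_i1 = 1/f_1 - 1/d_o1 = 1/30.5 - 1/46.5 = 0.01128 cm^-1, so d_i1 = 88.641 cm.
m_1 = -(88.641)/46.5 = -1.9062.
Since 88.641 cm > 48 cm, the first image lies past the second lens and serves as a virtual object: d_o2 = L - d_i1 = -40.641 cm.
Lens 2: 1/d_i2 = 1/f_2 - 1/d_o2 = 1/(-24) - 1/(-40.641) = -0.01706 cm^-1, so d_i2 = -58.614 cm.
m_2 = -(-58.614)/(-40.641) = -1.4423.
Total m = m_1 x m_2 = (-1.9062)(-1.4423) = 2.7493.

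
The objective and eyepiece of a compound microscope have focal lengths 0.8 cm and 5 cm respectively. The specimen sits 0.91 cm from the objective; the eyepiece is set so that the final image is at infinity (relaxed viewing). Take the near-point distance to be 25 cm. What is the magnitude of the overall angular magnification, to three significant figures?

36.4

Objective: 1/d_i = 1/f_obj - 1/d_o = 1/0.8 - 1/0.91 = 0.15110 cm^-1, so d_i = 6.618 cm.
m_obj = -d_i/d_o = -6.618/0.91 = -7.273.
Eyepiece angular magnification (image at infinity): M_eye = D/f_e = 25/5 = 5.000.
Overall M = m_obj x M_eye = (-7.273)(5.000) = -36.36.
|M| = 36.36.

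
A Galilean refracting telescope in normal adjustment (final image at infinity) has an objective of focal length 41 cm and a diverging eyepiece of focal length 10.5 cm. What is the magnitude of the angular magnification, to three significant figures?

3.90

|M| = f_obj/|f_eye| = 41/10.5 = 3.905.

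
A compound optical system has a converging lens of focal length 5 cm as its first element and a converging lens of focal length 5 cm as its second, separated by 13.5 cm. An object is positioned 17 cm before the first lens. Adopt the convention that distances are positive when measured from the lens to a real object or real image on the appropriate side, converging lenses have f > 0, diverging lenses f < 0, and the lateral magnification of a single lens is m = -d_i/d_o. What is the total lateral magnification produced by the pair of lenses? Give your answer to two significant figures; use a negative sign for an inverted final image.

Applying the thin-lens equation to the first lens, 1/5 = 1/17 + 1/d_i1, which gives d_i1 = 7.083 cm.
Its lateral magnification is m_1 = -d_i1/d_o1 = -(7.083)/17 = -0.4167.
The intermediate image is 7.083 cm to the right of lens 1, so d_o2 = L - d_i1 = 13.5 - 7.083 = 6.417 cm.
Applying the thin-lens equation again with f_2 = 5 cm and d_o2 = 6.417 cm gives d_i2 = 22.647 cm.
m_2 = -(22.647)/(6.417) = -3.5294.
The system's lateral magnification is m_1 m_2 = (-0.4167)(-3.5294) = 1.4706.

1.5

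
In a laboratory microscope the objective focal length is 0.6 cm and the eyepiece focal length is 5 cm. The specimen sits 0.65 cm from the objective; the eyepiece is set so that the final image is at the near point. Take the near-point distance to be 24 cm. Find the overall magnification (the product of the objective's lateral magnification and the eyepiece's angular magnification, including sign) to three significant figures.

Objective: 1/d_i = 1/f_obj - 1/d_o = 1/0.6 - 1/0.65 = 0.12821 cm^-1, so d_i = 7.800 cm.
m_obj = -d_i/d_o = -7.800/0.65 = -12.000.
Eyepiece angular magnification (image at near point): M_eye = 1 + D/f_e = 1 + 24/5 = 5.800.
Overall M = m_obj x M_eye = (-12.000)(5.800) = -69.60.

-69.6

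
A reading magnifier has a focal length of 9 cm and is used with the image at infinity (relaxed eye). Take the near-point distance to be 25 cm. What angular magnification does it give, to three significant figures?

M = D/f = 25/9 = 2.778.

2.78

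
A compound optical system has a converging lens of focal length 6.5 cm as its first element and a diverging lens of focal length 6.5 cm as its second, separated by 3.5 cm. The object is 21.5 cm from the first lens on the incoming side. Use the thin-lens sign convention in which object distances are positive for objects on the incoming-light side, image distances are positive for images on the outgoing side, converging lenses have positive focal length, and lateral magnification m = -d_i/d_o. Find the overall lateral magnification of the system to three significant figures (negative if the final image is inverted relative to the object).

First lens: d_i1 = 1/(1/6.5 - 1/21.5) = 9.317 cm.
m_1 = -(9.317)/21.5 = -0.4333.
This image would form 9.317 cm past lens 1, i.e. 5.817 cm beyond lens 2, so it is a virtual object for lens 2: d_o2 = 3.5 - 9.317 = -5.817 cm.
Second lens: d_i2 = 1/(1/(-6.5) - 1/(-5.817)) = 55.329 cm.
m_2 = -(55.329)/(-5.817) = 9.5122.
Overall magnification: m = m_1 m_2 = -4.1220.

-4.12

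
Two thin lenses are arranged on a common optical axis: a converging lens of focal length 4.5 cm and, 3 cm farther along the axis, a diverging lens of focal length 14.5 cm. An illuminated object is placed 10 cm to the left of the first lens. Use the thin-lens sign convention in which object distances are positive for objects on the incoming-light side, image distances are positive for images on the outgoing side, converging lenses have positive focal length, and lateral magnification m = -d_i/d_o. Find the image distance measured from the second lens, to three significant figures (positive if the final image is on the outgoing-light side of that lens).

8.06 cm

Lens 1: 1/d_i1 = 1/f_1 - 1/d_o1 = 1/4.5 - 1/10 = 0.12222 cm^-1, so d_i1 = 8.182 cm.
Since 8.182 cm > 3 cm, the first image lies past the second lens and serves as a virtual object: d_o2 = L - d_i1 = -5.182 cm.
Lens 2: 1/d_i2 = 1/f_2 - 1/d_o2 = 1/(-14.5) - 1/(-5.182) = 0.12402 cm^-1, so d_i2 = 8.063 cm.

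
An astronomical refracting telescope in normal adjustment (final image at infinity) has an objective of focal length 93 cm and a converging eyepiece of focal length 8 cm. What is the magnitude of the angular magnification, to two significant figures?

|M| = f_obj/|f_eye| = 93/8 = 11.625.

12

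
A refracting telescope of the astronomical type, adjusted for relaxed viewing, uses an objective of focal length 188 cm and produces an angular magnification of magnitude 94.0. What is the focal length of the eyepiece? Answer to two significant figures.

2.0 cm

|M| = f_obj/f_eye, so f_eye = f_obj/|M| = 188/94.0 = 2.000 cm.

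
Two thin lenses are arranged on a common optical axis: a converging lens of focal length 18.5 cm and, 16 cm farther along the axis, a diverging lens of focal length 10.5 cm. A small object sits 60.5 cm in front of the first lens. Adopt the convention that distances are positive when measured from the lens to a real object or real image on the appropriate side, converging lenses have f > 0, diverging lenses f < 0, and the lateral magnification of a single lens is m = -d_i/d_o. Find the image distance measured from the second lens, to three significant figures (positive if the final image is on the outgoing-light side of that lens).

-751 cm

Applying the thin-lens equation to the first lens, 1/18.5 = 1/60.5 + 1/d_i1, which gives d_i1 = 26.649 cm.
Since 26.649 cm > 16 cm, the first image lies past the second lens and serves as a virtual object: d_o2 = L - d_i1 = -10.649 cm.
Applying the thin-lens equation again with f_2 = -10.5 cm and d_o2 = -10.649 cm gives d_i2 = -751.380 cm.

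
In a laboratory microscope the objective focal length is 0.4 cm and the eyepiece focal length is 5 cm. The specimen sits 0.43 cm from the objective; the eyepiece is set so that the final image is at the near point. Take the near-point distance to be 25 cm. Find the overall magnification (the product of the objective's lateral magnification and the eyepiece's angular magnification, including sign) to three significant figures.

Objective: 1/d_i = 1/f_obj - 1/d_o = 1/0.4 - 1/0.43 = 0.17442 cm^-1, so d_i = 5.733 cm.
m_obj = -d_i/d_o = -5.733/0.43 = -13.333.
Eyepiece angular magnification (image at near point): M_eye = 1 + D/f_e = 1 + 25/5 = 6.000.
Overall M = m_obj x M_eye = (-13.333)(6.000) = -80.00.

-80.0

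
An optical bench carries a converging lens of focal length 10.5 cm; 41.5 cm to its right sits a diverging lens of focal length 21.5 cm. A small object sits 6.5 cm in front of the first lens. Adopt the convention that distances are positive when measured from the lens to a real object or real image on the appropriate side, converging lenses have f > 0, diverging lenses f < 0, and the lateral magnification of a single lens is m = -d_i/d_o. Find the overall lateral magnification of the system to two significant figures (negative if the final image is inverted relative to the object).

0.70

Applying the thin-lens equation to the first lens, 1/10.5 = 1/6.5 + 1/d_i1, which gives d_i1 = -17.062 cm.
Its lateral magnification is m_1 = -d_i1/d_o1 = -(-17.062)/6.5 = 2.6250.
The intermediate image is virtual, 17.062 cm to the left of lens 1, so d_o2 = L - d_i1 = 41.5 - (-17.062) = 58.562 cm.
Applying the thin-lens equation again with f_2 = -21.5 cm and d_o2 = 58.562 cm gives d_i2 = -15.726 cm.
m_2 = -(-15.726)/(58.562) = 0.2685.
The system's lateral magnification is m_1 m_2 = (2.6250)(0.2685) = 0.7049.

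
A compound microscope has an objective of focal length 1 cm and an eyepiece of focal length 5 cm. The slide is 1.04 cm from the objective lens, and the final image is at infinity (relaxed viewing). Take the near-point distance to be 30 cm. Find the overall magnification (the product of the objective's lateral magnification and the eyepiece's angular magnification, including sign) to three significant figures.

Objective: 1/d_i = 1/f_obj - 1/d_o = 1/1 - 1/1.04 = 0.03846 cm^-1, so d_i = 26.000 cm.
m_obj = -d_i/d_o = -26.000/1.04 = -25.000.
Eyepiece angular magnification (image at infinity): M_eye = D/f_e = 30/5 = 6.000.
Overall M = m_obj x M_eye = (-25.000)(6.000) = -150.00.

-150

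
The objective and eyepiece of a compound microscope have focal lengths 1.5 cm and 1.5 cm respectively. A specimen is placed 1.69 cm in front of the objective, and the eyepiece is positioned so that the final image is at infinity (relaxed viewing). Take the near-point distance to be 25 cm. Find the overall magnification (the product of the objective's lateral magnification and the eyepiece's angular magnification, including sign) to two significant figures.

-130

Objective: 1/d_i = 1/f_obj - 1/d_o = 1/1.5 - 1/1.69 = 0.07495 cm^-1, so d_i = 13.342 cm.
m_obj = -d_i/d_o = -13.342/1.69 = -7.895.
Eyepiece angular magnification (image at infinity): M_eye = D/f_e = 25/1.5 = 16.667.
Overall M = m_obj x M_eye = (-7.895)(16.667) = -131.58.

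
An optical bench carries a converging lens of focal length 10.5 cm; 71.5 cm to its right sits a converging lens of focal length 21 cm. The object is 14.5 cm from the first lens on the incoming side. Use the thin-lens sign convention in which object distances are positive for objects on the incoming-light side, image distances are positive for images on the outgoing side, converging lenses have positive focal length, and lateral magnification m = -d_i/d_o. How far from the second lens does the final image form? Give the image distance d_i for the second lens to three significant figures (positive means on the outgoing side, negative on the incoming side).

Lens 1: 1/d_i1 = 1/f_1 - 1/d_o1 = 1/10.5 - 1/14.5 = 0.02627 cm^-1, so d_i1 = 38.063 cm.
That image sits 33.437 cm in front of the second lens, so d_o2 = 33.437 cm.
Lens 2: 1/d_i2 = 1/f_2 - 1/d_o2 = 1/21 - 1/(33.437) = 0.01771 cm^-1, so d_i2 = 56.457 cm.

56.5 cm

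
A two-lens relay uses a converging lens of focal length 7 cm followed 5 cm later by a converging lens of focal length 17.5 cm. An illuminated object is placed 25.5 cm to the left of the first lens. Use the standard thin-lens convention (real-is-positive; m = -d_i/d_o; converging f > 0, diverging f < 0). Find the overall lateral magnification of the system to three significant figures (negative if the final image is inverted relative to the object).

Applying the thin-lens equation to the first lens, 1/7 = 1/25.5 + 1/d_i1, which gives d_i1 = 9.649 cm.
Its lateral magnification is m_1 = -d_i1/d_o1 = -(9.649)/25.5 = -0.3784.
This image would form 9.649 cm past lens 1, i.e. 4.649 cm beyond lens 2, so it is a virtual object for lens 2: d_o2 = 5 - 9.649 = -4.649 cm.
Applying the thin-lens equation again with f_2 = 17.5 cm and d_o2 = -4.649 cm gives d_i2 = 3.673 cm.
m_2 = -(3.673)/(-4.649) = 0.7901.
Overall magnification: m = m_1 m_2 = -0.2990.

-0.299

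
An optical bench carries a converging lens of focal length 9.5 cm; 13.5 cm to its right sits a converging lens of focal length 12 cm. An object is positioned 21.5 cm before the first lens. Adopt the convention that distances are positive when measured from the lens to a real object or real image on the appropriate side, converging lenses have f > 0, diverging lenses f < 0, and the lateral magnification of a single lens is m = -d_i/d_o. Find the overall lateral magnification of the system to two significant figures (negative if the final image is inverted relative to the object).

-0.61

First lens: d_i1 = 1/(1/9.5 - 1/21.5) = 17.021 cm.
m_1 = -(17.021)/21.5 = -0.7917.
Since 17.021 cm > 13.5 cm, the first image lies past the second lens and serves as a virtual object: d_o2 = L - d_i1 = -3.521 cm.
Second lens: d_i2 = 1/(1/12 - 1/(-3.521)) = 2.722 cm.
m_2 = -(2.722)/(-3.521) = 0.7732.
The system's lateral magnification is m_1 m_2 = (-0.7917)(0.7732) = -0.6121.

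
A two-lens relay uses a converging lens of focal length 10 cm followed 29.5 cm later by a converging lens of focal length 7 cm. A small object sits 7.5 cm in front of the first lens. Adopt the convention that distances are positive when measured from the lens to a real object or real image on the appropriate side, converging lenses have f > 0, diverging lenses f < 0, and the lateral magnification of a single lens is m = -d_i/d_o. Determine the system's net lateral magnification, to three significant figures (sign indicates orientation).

-0.533

Lens 1: 1/d_i1 = 1/f_1 - 1/d_o1 = 1/10 - 1/7.5 = -0.03333 cm^-1, so d_i1 = -30.000 cm.
m_1 = -(-30.000)/7.5 = 4.0000.
The intermediate image is virtual, 30.000 cm to the left of lens 1, so d_o2 = L - d_i1 = 29.5 - (-30.000) = 59.500 cm.
Lens 2: 1/d_i2 = 1/f_2 - 1/d_o2 = 1/7 - 1/(59.500) = 0.12605 cm^-1, so d_i2 = 7.933 cm.
m_2 = -(7.933)/(59.500) = -0.1333.
The system's lateral magnification is m_1 m_2 = (4.0000)(-0.1333) = -0.5333.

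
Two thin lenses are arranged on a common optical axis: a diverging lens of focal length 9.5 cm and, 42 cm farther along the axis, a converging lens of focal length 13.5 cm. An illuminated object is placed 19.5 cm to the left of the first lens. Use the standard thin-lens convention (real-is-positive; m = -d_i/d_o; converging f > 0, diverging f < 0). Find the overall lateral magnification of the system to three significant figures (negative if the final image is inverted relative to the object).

-0.127

First lens: d_i1 = 1/(1/(-9.5) - 1/19.5) = -6.388 cm.
m_1 = -(-6.388)/19.5 = 0.3276.
With d_i1 < 0 the first image is virtual and lies on the object side; the object distance for lens 2 is d_o2 = 42 - (-6.388) = 48.388 cm.
Second lens: d_i2 = 1/(1/13.5 - 1/(48.388)) = 18.724 cm.
m_2 = -(18.724)/(48.388) = -0.3870.
Total m = m_1 x m_2 = (0.3276)(-0.3870) = -0.1268.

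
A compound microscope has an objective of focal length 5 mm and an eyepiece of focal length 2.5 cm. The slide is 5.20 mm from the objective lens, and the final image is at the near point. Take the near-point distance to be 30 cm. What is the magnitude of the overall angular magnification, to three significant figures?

Convert to cm: f_obj = 5 mm = 0.5 cm; d_o = 5.20 mm = 0.52 cm.
Objective: 1/d_i = 1/f_obj - 1/d_o = 1/0.5 - 1/0.52 = 0.07692 cm^-1, so d_i = 13.000 cm.
m_obj = -d_i/d_o = -13.000/0.52 = -25.000.
Eyepiece angular magnification (image at near point): M_eye = 1 + D/f_e = 1 + 30/2.5 = 13.000.
Overall M = m_obj x M_eye = (-25.000)(13.000) = -325.00.
|M| = 325.00.

325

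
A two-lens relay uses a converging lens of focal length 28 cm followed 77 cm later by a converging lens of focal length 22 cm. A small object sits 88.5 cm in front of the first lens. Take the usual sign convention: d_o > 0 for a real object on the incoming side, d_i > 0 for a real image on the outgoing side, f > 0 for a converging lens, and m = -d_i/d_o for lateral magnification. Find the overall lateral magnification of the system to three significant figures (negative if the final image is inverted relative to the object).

0.725

Lens 1: 1/d_i1 = 1/f_1 - 1/d_o1 = 1/28 - 1/88.5 = 0.02441 cm^-1, so d_i1 = 40.959 cm.
m_1 = -(40.959)/88.5 = -0.4628.
Object distance for lens 2: d_o2 = 77 - 40.959 = 36.041 cm.
Lens 2: 1/d_i2 = 1/f_2 - 1/d_o2 = 1/22 - 1/(36.041) = 0.01771 cm^-1, so d_i2 = 56.470 cm.
m_2 = -(56.470)/(36.041) = -1.5668.
Total m = m_1 x m_2 = (-0.4628)(-1.5668) = 0.7251.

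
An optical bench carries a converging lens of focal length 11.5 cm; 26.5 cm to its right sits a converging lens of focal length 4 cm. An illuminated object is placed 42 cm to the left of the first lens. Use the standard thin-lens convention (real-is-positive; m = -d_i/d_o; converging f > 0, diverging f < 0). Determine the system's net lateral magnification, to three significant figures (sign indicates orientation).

0.226

Lens 1: 1/d_i1 = 1/f_1 - 1/d_o1 = 1/11.5 - 1/42 = 0.06315 cm^-1, so d_i1 = 15.836 cm.
m_1 = -(15.836)/42 = -0.3770.
The intermediate image is 15.836 cm to the right of lens 1, so d_o2 = L - d_i1 = 26.5 - 15.836 = 10.664 cm.
Lens 2: 1/d_i2 = 1/f_2 - 1/d_o2 = 1/4 - 1/(10.664) = 0.15623 cm^-1, so d_i2 = 6.401 cm.
m_2 = -(6.401)/(10.664) = -0.6002.
The system's lateral magnification is m_1 m_2 = (-0.3770)(-0.6002) = 0.2263.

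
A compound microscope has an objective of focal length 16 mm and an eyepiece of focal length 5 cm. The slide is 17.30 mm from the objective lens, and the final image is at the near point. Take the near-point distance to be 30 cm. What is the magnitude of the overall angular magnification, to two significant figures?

86

Convert to cm: f_obj = 16 mm = 1.6 cm; d_o = 17.30 mm = 1.73 cm.
Objective: 1/d_i = 1/f_obj - 1/d_o = 1/1.6 - 1/1.73 = 0.04697 cm^-1, so d_i = 21.292 cm.
m_obj = -d_i/d_o = -21.292/1.73 = -12.308.
Eyepiece angular magnification (image at near point): M_eye = 1 + D/f_e = 1 + 30/5 = 7.000.
Overall M = m_obj x M_eye = (-12.308)(7.000) = -86.15.
|M| = 86.15.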